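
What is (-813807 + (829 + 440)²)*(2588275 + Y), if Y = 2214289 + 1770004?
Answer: 5235405330672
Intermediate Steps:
Y = 3984293
(-813807 + (829 + 440)²)*(2588275 + Y) = (-813807 + (829 + 440)²)*(2588275 + 3984293) = (-813807 + 1269²)*6572568 = (-813807 + 1610361)*6572568 = 796554*6572568 = 5235405330672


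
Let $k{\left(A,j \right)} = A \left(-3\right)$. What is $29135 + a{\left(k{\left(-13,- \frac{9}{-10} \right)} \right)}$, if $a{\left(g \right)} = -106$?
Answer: $29029$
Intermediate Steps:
$k{\left(A,j \right)} = - 3 A$
$29135 + a{\left(k{\left(-13,- \frac{9}{-10} \right)} \right)} = 29135 - 106 = 29029$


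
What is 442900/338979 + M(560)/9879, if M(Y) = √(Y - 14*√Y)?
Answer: 442900/338979 + 2*√(140 - 14*√35)/9879 ≈ 1.3081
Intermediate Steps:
442900/338979 + M(560)/9879 = 442900/338979 + √(560 - 56*√35)/9879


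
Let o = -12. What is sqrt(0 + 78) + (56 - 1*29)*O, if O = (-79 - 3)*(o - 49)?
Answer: 135054 + sqrt(78) ≈ 1.3506e+5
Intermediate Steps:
O = 5002 (O = (-79 - 3)*(-12 - 49) = -82*(-61) = 5002)
sqrt(0 + 78) + (56 - 1*29)*O = sqrt(0 + 78) + (56 - 1*29)*5002 = sqrt(78) + (56 - 29)*5002 = sqrt(78) + 27*5002 = sqrt(78) + 135054 = 135054 + sqrt(78)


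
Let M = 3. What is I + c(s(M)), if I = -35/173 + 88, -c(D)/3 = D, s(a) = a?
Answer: 13632/173 ≈ 78.798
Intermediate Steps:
c(D) = -3*D
I = 15189/173 (I = -35*1/173 + 88 = -35/173 + 88 = 15189/173 ≈ 87.798)
I + c(s(M)) = 15189/173 - 3*3 = 15189/173 - 9 = 13632/173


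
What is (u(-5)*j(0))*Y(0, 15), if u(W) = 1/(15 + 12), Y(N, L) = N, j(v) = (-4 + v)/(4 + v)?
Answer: 0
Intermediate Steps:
j(v) = (-4 + v)/(4 + v)
u(W) = 1/27
(u(-5)*j(0))*Y(0, 15) = (((-4 + 0)/(4 + 0))/27)*0 = ((-4/4)/27)*0 = (((¼)*(-4))/27)*0 = ((1/27)*(-1))*0 = -1/27*0 = 0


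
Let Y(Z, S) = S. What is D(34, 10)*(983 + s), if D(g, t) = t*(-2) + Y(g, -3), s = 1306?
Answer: -52647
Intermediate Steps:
D(g, t) = -3 - 2*t (D(g, t) = t*(-2) - 3 = -2*t - 3 = -3 - 2*t)
D(34, 10)*(983 + s) = (-3 - 2*10)*(983 + 1306) = (-3 - 20)*2289 = -23*2289 = -52647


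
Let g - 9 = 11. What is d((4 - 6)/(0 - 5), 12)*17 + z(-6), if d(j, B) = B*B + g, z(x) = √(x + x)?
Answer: 2788 + 2*I*√3 ≈ 2788.0 + 3.4641*I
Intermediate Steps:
g = 20 (g = 9 + 11 = 20)
z(x) = √2*√x (z(x) = √(2*x) = √2*√x)
d(j, B) = 20 + B² (d(j, B) = B*B + 20 = B² + 20 = 20 + B²)
d((4 - 6)/(0 - 5), 12)*17 + z(-6) = (20 + 12²)*17 + √2*√(-6) = (20 + 144)*17 + √2*(I*√6) = 164*17 + 2*I*√3 = 2788 + 2*I*√3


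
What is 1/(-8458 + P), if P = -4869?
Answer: -1/13327 ≈ -7.5036e-5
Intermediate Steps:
1/(-8458 + P) = 1/(-8458 - 4869) = 1/(-13327) = -1/13327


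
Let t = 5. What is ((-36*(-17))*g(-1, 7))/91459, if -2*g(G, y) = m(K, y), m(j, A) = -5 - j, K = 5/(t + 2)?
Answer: 12240/640213 ≈ 0.019119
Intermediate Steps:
K = 5/7 (K = 5/(5 + 2) = 5/7 ≈ 0.71429)
g(G, y) = 20/7 (g(G, y) = -(-5 - 1*5/7)/2 = -(-5 - 5/7)/2 = -½*(-40/7) = 20/7)
((-36*(-17))*g(-1, 7))/91459 = (-36*(-17)*(20/7))/91459 = (612*(20/7))*(1/91459) = (12240/7)*(1/91459) = 12240/640213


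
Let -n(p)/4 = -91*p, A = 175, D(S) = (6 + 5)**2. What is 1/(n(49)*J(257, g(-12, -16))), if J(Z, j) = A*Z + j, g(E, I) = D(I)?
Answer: 1/804332256 ≈ 1.2433e-9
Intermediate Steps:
D(S) = 121 (D(S) = 11**2 = 121)
g(E, I) = 121
n(p) = 364*p (n(p) = -(-364)*p = 364*p)
J(Z, j) = j + 175*Z (J(Z, j) = 175*Z + j = j + 175*Z)
1/(n(49)*J(257, g(-12, -16))) = 1/(((364*49))*(121 + 175*257)) = 1/(17836*(121 + 44975)) = (1/17836)/45096 = (1/17836)*(1/45096) = 1/804332256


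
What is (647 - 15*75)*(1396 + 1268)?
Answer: -1273392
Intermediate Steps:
(647 - 15*75)*(1396 + 1268) = (647 - 1125)*2664 = -478*2664 = -1273392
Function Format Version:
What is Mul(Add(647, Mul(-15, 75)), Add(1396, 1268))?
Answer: -1273392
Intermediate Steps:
Mul(Add(647, Mul(-15, 75)), Add(1396, 1268)) = Mul(Add(647, -1125), 2664) = Mul(-478, 2664) = -1273392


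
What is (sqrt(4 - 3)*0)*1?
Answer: 0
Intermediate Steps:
(sqrt(4 - 3)*0)*1 = (sqrt(1)*0)*1 = (1*0)*1 = 0*1 = 0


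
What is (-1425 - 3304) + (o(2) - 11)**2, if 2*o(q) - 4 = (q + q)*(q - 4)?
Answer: -4560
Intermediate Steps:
o(q) = 2 + q*(-4 + q) (o(q) = 2 + ((q + q)*(q - 4))/2 = 2 + ((2*q)*(-4 + q))/2 = 2 + (2*q*(-4 + q))/2 = 2 + q*(-4 + q))
(-1425 - 3304) + (o(2) - 11)**2 = (-1425 - 3304) + ((2 + 2**2 - 4*2) - 11)**2 = -4729 + ((2 + 4 - 8) - 11)**2 = -4729 + (-2 - 11)**2 = -4729 + (-13)**2 = -4729 + 169 = -4560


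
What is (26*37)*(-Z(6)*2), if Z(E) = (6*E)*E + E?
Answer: -427128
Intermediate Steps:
Z(E) = E + 6*E² (Z(E) = 6*E² + E = E + 6*E²)
(26*37)*(-Z(6)*2) = (26*37)*(-6*(1 + 6*6)*2) = 962*(-6*(1 + 36)*2) = 962*(-6*37*2) = 962*(-1*222*2) = 962*(-222*2) = 962*(-444) = -427128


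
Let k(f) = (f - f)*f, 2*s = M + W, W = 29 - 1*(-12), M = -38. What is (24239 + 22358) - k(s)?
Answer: 46597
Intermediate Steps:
W = 41 (W = 29 + 12 = 41)
s = 3/2 (s = (-38 + 41)/2 = (½)*3 = 3/2 ≈ 1.5000)
k(f) = 0 (k(f) = 0*f = 0)
(24239 + 22358) - k(s) = (24239 + 22358) - 1*0 = 46597 + 0 = 46597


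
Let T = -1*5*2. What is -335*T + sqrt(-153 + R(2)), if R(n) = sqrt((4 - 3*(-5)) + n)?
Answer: 3350 + sqrt(-153 + sqrt(21)) ≈ 3350.0 + 12.183*I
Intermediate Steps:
R(n) = sqrt(19 + n) (R(n) = sqrt((4 + 15) + n) = sqrt(19 + n))
T = -10 (T = -5*2 = -10)
-335*T + sqrt(-153 + R(2)) = -335*(-10) + sqrt(-153 + sqrt(19 + 2)) = 3350 + sqrt(-153 + sqrt(21))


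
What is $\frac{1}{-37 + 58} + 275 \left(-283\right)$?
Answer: $- \frac{1634324}{21} \approx -77825.0$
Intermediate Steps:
$\frac{1}{-37 + 58} + 275 \left(-283\right) = \frac{1}{21} - 77825 = - \frac{1634324}{21}$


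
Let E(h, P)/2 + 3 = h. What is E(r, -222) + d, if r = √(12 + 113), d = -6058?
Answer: -6064 + 10*√5 ≈ -6041.6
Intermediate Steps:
r = 5*√5 (r = √125 = 5*√5 ≈ 11.180)
E(h, P) = -6 + 2*h
E(r, -222) + d = (-6 + 2*(5*√5)) - 6058 = (-6 + 10*√5) - 6058 = -6064 + 10*√5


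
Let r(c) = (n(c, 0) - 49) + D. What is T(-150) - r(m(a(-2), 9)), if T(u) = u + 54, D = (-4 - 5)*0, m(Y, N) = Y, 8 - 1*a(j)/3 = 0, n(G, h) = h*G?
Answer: -47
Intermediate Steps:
n(G, h) = G*h
a(j) = 24 (a(j) = 24 - 3*0 = 24 + 0 = 24)
D = 0 (D = -9*0 = 0)
r(c) = -49 (r(c) = (c*0 - 49) + 0 = (0 - 49) + 0 = -49 + 0 = -49)
T(u) = 54 + u
T(-150) - r(m(a(-2), 9)) = (54 - 150) - 1*(-49) = -96 + 49 = -47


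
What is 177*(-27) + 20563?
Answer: 15784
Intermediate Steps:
177*(-27) + 20563 = -4779 + 20563 = 15784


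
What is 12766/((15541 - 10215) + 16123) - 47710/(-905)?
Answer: 206977004/3882269 ≈ 53.313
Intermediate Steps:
12766/((15541 - 10215) + 16123) - 47710/(-905) = 12766/(5326 + 16123) - 47710*(-1/905) = 12766/21449 + 9542/181 = 206977004/3882269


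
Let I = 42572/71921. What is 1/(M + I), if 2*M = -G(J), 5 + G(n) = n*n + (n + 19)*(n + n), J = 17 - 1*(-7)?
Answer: -143842/189426691 ≈ -0.00075935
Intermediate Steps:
J = 24 (J = 17 + 7 = 24)
G(n) = -5 + n**2 + 2*n*(19 + n) (G(n) = -5 + (n*n + (n + 19)*(n + n)) = -5 + (n**2 + (19 + n)*(2*n)) = -5 + (n**2 + 2*n*(19 + n)) = -5 + n**2 + 2*n*(19 + n))
I = 42572/71921 (I = 42572*(1/71921) = 42572/71921 ≈ 0.59193)
M = -2635/2 (M = (-(-5 + 3*24**2 + 38*24))/2 = (-(-5 + 3*576 + 912))/2 = (-(-5 + 1728 + 912))/2 = (-1*2635)/2 = (1/2)*(-2635) = -2635/2 ≈ -1317.5)
1/(M + I) = 1/(-2635/2 + 42572/71921) = 1/(-189426691/143842) = -143842/189426691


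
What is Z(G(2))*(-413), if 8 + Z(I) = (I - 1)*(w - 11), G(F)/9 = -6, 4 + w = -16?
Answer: -700861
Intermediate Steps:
w = -20 (w = -4 - 16 = -20)
G(F) = -54 (G(F) = 9*(-6) = -54)
Z(I) = 23 - 31*I (Z(I) = -8 + (I - 1)*(-20 - 11) = -8 + (-1 + I)*(-31) = -8 + (31 - 31*I) = 23 - 31*I)
Z(G(2))*(-413) = (23 - 31*(-54))*(-413) = (23 + 1674)*(-413) = 1697*(-413) = -700861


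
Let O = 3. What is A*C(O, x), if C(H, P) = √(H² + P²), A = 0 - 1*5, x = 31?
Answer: -5*√970 ≈ -155.72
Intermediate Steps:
A = -5 (A = 0 - 5 = -5)
A*C(O, x) = -5*√(3² + 31²) = -5*√(9 + 961) = -5*√970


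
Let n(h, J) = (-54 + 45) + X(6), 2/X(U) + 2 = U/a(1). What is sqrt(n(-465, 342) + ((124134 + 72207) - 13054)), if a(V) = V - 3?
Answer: 2*sqrt(1145485)/5 ≈ 428.11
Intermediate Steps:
a(V) = -3 + V
X(U) = 2/(-2 - U/2) (X(U) = 2/(-2 + U/(-3 + 1)) = 2/(-2 + U/(-2)) = 2/(-2 + U*(-1/2)) = 2/(-2 - U/2))
n(h, J) = -47/5 (n(h, J) = (-54 + 45) - 4/(4 + 6) = -9 - 4/10 = -9 - 4*1/10 = -9 - 2/5 = -47/5)
sqrt(n(-465, 342) + ((124134 + 72207) - 13054)) = sqrt(-47/5 + ((124134 + 72207) - 13054)) = sqrt(-47/5 + (196341 - 13054)) = sqrt(-47/5 + 183287) = sqrt(916388/5) = 2*sqrt(1145485)/5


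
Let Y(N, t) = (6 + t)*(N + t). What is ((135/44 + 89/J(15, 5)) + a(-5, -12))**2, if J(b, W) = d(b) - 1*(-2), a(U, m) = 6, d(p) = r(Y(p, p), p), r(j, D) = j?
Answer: 4098688441/48330304 ≈ 84.806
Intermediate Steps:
d(p) = 2*p**2 + 12*p (d(p) = p**2 + 6*p + 6*p + p*p = p**2 + 6*p + 6*p + p**2 = 2*p**2 + 12*p)
J(b, W) = 2 + 2*b*(6 + b) (J(b, W) = 2*b*(6 + b) - 1*(-2) = 2*b*(6 + b) + 2 = 2 + 2*b*(6 + b))
((135/44 + 89/J(15, 5)) + a(-5, -12))**2 = ((135/44 + 89/(2 + 2*15**2 + 12*15)) + 6)**2 = ((135*(1/44) + 89/(2 + 2*225 + 180)) + 6)**2 = ((135/44 + 89/(2 + 450 + 180)) + 6)**2 = ((135/44 + 89/632) + 6)**2 = (22309/6952 + 6)**2 = (64021/6952)**2 = 4098688441/48330304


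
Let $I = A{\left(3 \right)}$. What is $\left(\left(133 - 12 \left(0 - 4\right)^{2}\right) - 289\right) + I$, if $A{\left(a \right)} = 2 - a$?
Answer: $-349$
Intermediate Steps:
$I = -1$ ($I = 2 - 3 = -1$)
$\left(\left(133 - 12 \left(0 - 4\right)^{2}\right) - 289\right) + I = \left(\left(133 - 12 \left(0 - 4\right)^{2}\right) - 289\right) - 1 = \left(\left(133 - 12 \left(-4\right)^{2}\right) - 289\right) - 1 = \left(\left(133 - 12 \cdot 16\right) - 289\right) - 1 = \left(\left(133 - 192\right) - 289\right) - 1 = \left(-59 - 289\right) - 1 = -348 - 1 = -349$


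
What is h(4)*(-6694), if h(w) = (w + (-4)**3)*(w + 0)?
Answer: 1606560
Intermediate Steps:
h(w) = w*(-64 + w) (h(w) = (w - 64)*w = (-64 + w)*w = w*(-64 + w))
h(4)*(-6694) = (4*(-64 + 4))*(-6694) = (4*(-60))*(-6694) = -240*(-6694) = 1606560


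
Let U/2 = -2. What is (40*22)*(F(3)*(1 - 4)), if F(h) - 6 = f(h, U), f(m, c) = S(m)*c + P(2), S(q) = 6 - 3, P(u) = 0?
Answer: 15840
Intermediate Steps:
S(q) = 3
U = -4 (U = 2*(-2) = -4)
f(m, c) = 3*c (f(m, c) = 3*c + 0 = 3*c)
F(h) = -6 (F(h) = 6 + 3*(-4) = 6 - 12 = -6)
(40*22)*(F(3)*(1 - 4)) = (40*22)*(-6*(1 - 4)) = 880*(-6*(-3)) = 880*18 = 15840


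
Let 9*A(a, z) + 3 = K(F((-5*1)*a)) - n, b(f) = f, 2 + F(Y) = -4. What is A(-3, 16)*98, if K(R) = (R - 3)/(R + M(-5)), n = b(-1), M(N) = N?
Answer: -1274/99 ≈ -12.869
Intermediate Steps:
F(Y) = -6 (F(Y) = -2 - 4 = -6)
n = -1
K(R) = (-3 + R)/(-5 + R) (K(R) = (R - 3)/(R - 5) = (-3 + R)/(-5 + R))
A(a, z) = -13/99 (A(a, z) = -⅓ + ((-3 - 6)/(-5 - 6) - 1*(-1))/9 = -⅓ + (-9/(-11) + 1)/9 = -⅓ + (-1/11*(-9) + 1)/9 = -⅓ + (9/11 + 1)/9 = -⅓ + (⅑)*(20/11) = -⅓ + 20/99 = -13/99)
A(-3, 16)*98 = -13/99*98 = -1274/99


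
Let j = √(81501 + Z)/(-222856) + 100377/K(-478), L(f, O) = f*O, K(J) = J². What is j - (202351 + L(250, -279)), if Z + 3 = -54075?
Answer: -30297106507/228484 - 3*√3047/222856 ≈ -1.3260e+5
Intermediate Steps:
Z = -54078 (Z = -3 - 54075 = -54078)
L(f, O) = O*f
j = 100377/228484 - 3*√3047/222856 (j = √(81501 - 54078)/(-222856) + 100377/((-478)²) = √27423*(-1/222856) + 100377/228484 = (3*√3047)*(-1/222856) + 100377*(1/228484) = -3*√3047/222856 + 100377/228484 = 100377/228484 - 3*√3047/222856 ≈ 0.43857)
j - (202351 + L(250, -279)) = (100377/228484 - 3*√3047/222856) - (202351 - 279*250) = (100377/228484 - 3*√3047/222856) - (202351 - 69750) = (100377/228484 - 3*√3047/222856) - 1*132601 = (100377/228484 - 3*√3047/222856) - 132601 = -30297106507/228484 - 3*√3047/222856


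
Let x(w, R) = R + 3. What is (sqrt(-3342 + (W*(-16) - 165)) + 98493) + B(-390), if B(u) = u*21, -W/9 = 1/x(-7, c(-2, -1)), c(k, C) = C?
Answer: 90303 + I*sqrt(3435) ≈ 90303.0 + 58.609*I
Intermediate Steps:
x(w, R) = 3 + R
W = -9/2 (W = -9/(3 - 1) = -9/2 ≈ -4.5000)
B(u) = 21*u
(sqrt(-3342 + (W*(-16) - 165)) + 98493) + B(-390) = (sqrt(-3342 + (-9/2*(-16) - 165)) + 98493) + 21*(-390) = (sqrt(-3342 + (72 - 165)) + 98493) - 8190 = (sqrt(-3342 - 93) + 98493) - 8190 = (sqrt(-3435) + 98493) - 8190 = (I*sqrt(3435) + 98493) - 8190 = (98493 + I*sqrt(3435)) - 8190 = 90303 + I*sqrt(3435)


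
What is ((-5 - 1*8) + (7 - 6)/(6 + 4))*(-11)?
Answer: 1419/10 ≈ 141.90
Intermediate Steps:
((-5 - 1*8) + (7 - 6)/(6 + 4))*(-11) = ((-5 - 8) + 1/10)*(-11) = (-13 + 1*(⅒))*(-11) = (-13 + ⅒)*(-11) = -129/10*(-11) = 1419/10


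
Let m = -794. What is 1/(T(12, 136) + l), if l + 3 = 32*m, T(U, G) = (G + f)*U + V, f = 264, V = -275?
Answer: -1/20886 ≈ -4.7879e-5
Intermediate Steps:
T(U, G) = -275 + U*(264 + G) (T(U, G) = (G + 264)*U - 275 = (264 + G)*U - 275 = U*(264 + G) - 275 = -275 + U*(264 + G))
l = -25411 (l = -3 + 32*(-794) = -3 - 25408 = -25411)
1/(T(12, 136) + l) = 1/((-275 + 264*12 + 136*12) - 25411) = 1/((-275 + 3168 + 1632) - 25411) = 1/(4525 - 25411) = 1/(-20886) = -1/20886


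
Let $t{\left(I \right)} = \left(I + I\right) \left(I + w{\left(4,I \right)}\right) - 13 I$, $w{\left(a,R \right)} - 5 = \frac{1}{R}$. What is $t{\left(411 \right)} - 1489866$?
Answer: $-1153255$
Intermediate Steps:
$w{\left(a,R \right)} = 5 + \frac{1}{R}$
$t{\left(I \right)} = - 13 I + 2 I \left(5 + I + \frac{1}{I}\right)$ ($t{\left(I \right)} = \left(I + I\right) \left(I + \left(5 + \frac{1}{I}\right)\right) - 13 I = 2 I \left(5 + I + \frac{1}{I}\right) - 13 I = - 13 I + 2 I \left(5 + I + \frac{1}{I}\right)$)
$t{\left(411 \right)} - 1489866 = \left(2 - 1233 + 2 \cdot 411^{2}\right) - 1489866 = \left(2 - 1233 + 2 \cdot 168921\right) - 1489866 = \left(2 - 1233 + 337842\right) - 1489866 = 336611 - 1489866 = -1153255$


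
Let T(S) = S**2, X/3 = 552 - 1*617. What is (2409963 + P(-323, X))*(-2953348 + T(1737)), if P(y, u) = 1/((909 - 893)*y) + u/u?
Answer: 41835316981409/272 ≈ 1.5381e+11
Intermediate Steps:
X = -195 (X = 3*(552 - 1*617) = 3*(552 - 617) = 3*(-65) = -195)
P(y, u) = 1 + 1/(16*y) (P(y, u) = 1/(16*y) + 1 = 1 + 1/(16*y))
(2409963 + P(-323, X))*(-2953348 + T(1737)) = (2409963 + (1/16 - 323)/(-323))*(-2953348 + 1737**2) = (2409963 - 1/323*(-5167/16))*(-2953348 + 3017169) = (2409963 + 5167/5168)*63821 = (12454693951/5168)*63821 = 41835316981409/272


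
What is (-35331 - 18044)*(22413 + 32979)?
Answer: -2956548000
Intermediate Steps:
(-35331 - 18044)*(22413 + 32979) = -53375*55392 = -2956548000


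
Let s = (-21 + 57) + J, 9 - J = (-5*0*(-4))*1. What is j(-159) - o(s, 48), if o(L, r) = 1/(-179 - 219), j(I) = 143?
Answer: 56915/398 ≈ 143.00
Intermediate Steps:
J = 9 (J = 9 - -5*0*(-4) = 9 - 0*(-4) = 9 - 0 = 9 - 1*0 = 9 + 0 = 9)
s = 45 (s = (-21 + 57) + 9 = 36 + 9 = 45)
o(L, r) = -1/398 (o(L, r) = 1/(-398) = -1/398)
j(-159) - o(s, 48) = 143 - 1*(-1/398) = 143 + 1/398 = 56915/398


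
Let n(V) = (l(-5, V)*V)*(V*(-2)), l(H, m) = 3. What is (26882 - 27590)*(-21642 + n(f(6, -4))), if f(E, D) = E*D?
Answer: 17769384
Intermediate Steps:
f(E, D) = D*E
n(V) = -6*V² (n(V) = (3*V)*(V*(-2)) = (3*V)*(-2*V) = -6*V²)
(26882 - 27590)*(-21642 + n(f(6, -4))) = (26882 - 27590)*(-21642 - 6*(-4*6)²) = -708*(-21642 - 6*(-24)²) = -708*(-21642 - 6*576) = -708*(-21642 - 3456) = -708*(-25098) = 17769384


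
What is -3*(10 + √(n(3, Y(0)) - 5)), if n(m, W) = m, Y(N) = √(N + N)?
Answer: -30 - 3*I*√2 ≈ -30.0 - 4.2426*I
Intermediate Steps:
Y(N) = √2*√N (Y(N) = √(2*N) = √2*√N)
-3*(10 + √(n(3, Y(0)) - 5)) = -3*(10 + √(3 - 5)) = -3*(10 + √(-2)) = -3*(10 + I*√2) = -30 - 3*I*√2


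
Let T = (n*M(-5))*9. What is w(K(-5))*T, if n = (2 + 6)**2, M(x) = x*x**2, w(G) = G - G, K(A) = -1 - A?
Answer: 0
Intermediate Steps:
w(G) = 0
M(x) = x**3
n = 64 (n = 8**2 = 64)
T = -72000 (T = (64*(-5)**3)*9 = (64*(-125))*9 = -8000*9 = -72000)
w(K(-5))*T = 0*(-72000) = 0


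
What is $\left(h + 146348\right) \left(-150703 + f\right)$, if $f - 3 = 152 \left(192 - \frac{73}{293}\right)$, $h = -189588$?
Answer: $\frac{1540004880160}{293} \approx 5.256 \cdot 10^{9}$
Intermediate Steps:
$f = \frac{8540695}{293}$ ($f = 3 + 152 \left(192 - \frac{73}{293}\right) = 3 + 152 \cdot \frac{56183}{293} = 3 + \frac{8539816}{293} = \frac{8540695}{293} \approx 29149.0$)
$\left(h + 146348\right) \left(-150703 + f\right) = \left(-189588 + 146348\right) \left(-150703 + \frac{8540695}{293}\right) = \left(-43240\right) \left(- \frac{35615284}{293}\right) = \frac{1540004880160}{293}$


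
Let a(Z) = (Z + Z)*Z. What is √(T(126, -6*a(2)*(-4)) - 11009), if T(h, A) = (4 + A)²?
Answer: √27407 ≈ 165.55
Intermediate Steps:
a(Z) = 2*Z² (a(Z) = (2*Z)*Z = 2*Z²)
√(T(126, -6*a(2)*(-4)) - 11009) = √((4 - 12*2²*(-4))² - 11009) = √((4 - 12*4*(-4))² - 11009) = √((4 - 6*8*(-4))² - 11009) = √((4 - 48*(-4))² - 11009) = √((4 + 192)² - 11009) = √(196² - 11009) = √(38416 - 11009) = √27407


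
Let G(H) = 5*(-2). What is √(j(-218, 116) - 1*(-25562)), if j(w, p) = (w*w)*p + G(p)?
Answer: 4*√346146 ≈ 2353.4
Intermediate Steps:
G(H) = -10
j(w, p) = -10 + p*w² (j(w, p) = (w*w)*p - 10 = w²*p - 10 = p*w² - 10 = -10 + p*w²)
√(j(-218, 116) - 1*(-25562)) = √((-10 + 116*(-218)²) - 1*(-25562)) = √((-10 + 116*47524) + 25562) = √((-10 + 5512784) + 25562) = √(5512774 + 25562) = √5538336 = 4*√346146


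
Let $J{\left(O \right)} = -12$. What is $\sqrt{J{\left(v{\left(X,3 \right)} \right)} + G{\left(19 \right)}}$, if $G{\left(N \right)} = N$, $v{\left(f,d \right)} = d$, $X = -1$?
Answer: $\sqrt{7} \approx 2.6458$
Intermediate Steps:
$\sqrt{J{\left(v{\left(X,3 \right)} \right)} + G{\left(19 \right)}} = \sqrt{-12 + 19} = \sqrt{7}$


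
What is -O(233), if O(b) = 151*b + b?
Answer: -35416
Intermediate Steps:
O(b) = 152*b
-O(233) = -152*233 = -1*35416 = -35416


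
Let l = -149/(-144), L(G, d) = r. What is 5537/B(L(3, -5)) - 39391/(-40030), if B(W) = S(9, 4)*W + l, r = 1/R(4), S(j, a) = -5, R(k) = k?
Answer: -31915818719/1240930 ≈ -25719.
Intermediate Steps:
r = ¼ (r = 1/4 = ¼ ≈ 0.25000)
L(G, d) = ¼
l = 149/144 (l = -149*(-1/144) = 149/144 ≈ 1.0347)
B(W) = 149/144 - 5*W (B(W) = -5*W + 149/144 = 149/144 - 5*W)
5537/B(L(3, -5)) - 39391/(-40030) = 5537/(149/144 - 5*¼) - 39391/(-40030) = 5537/(149/144 - 5/4) - 39391*(-1/40030) = 5537/(-31/144) + 39391/40030 = 5537*(-144/31) + 39391/40030 = -797328/31 + 39391/40030 = -31915818719/1240930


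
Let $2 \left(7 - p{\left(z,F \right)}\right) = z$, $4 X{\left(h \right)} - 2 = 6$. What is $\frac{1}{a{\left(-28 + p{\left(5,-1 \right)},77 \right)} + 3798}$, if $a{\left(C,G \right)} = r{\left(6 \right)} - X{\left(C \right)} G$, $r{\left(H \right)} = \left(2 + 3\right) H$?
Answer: $\frac{1}{3674} \approx 0.00027218$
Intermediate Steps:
$r{\left(H \right)} = 5 H$
$X{\left(h \right)} = 2$ ($X{\left(h \right)} = \frac{1}{2} + \frac{1}{4} \cdot 6 = \frac{1}{2} + \frac{3}{2} = 2$)
$p{\left(z,F \right)} = 7 - \frac{z}{2}$
$a{\left(C,G \right)} = 30 - 2 G$ ($a{\left(C,G \right)} = 5 \cdot 6 - 2 G = 30 - 2 G$)
$\frac{1}{a{\left(-28 + p{\left(5,-1 \right)},77 \right)} + 3798} = \frac{1}{\left(30 - 154\right) + 3798} = \frac{1}{-124 + 3798} = \frac{1}{3674}$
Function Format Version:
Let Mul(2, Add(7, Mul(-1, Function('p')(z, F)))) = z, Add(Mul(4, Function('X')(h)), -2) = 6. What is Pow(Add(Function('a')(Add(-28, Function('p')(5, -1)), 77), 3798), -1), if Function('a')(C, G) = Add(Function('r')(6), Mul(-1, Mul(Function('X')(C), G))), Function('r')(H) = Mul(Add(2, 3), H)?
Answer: Rational(1, 3674) ≈ 0.00027218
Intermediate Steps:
Function('r')(H) = Mul(5, H)
Function('X')(h) = 2 (Function('X')(h) = Add(Rational(1, 2), Mul(Rational(1, 4), 6)) = Add(Rational(1, 2), Rational(3, 2)) = 2)
Function('p')(z, F) = Add(7, Mul(Rational(-1, 2), z))
Function('a')(C, G) = Add(30, Mul(-2, G)) (Function('a')(C, G) = Add(Mul(5, 6), Mul(-1, Mul(2, G))) = Add(30, Mul(-2, G)))
Pow(Add(Function('a')(Add(-28, Function('p')(5, -1)), 77), 3798), -1) = Pow(Add(Add(30, Mul(-2, 77)), 3798), -1) = Pow(Add(Add(30, -154), 3798), -1) = Pow(Add(-124, 3798), -1) = Pow(3674, -1) = Rational(1, 3674)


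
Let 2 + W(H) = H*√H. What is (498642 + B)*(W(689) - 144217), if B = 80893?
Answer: -83579958165 + 399299615*√689 ≈ -7.3099e+10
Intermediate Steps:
W(H) = -2 + H^(3/2) (W(H) = -2 + H*√H = -2 + H^(3/2))
(498642 + B)*(W(689) - 144217) = (498642 + 80893)*((-2 + 689^(3/2)) - 144217) = 579535*((-2 + 689*√689) - 144217) = 579535*(-144219 + 689*√689) = -83579958165 + 399299615*√689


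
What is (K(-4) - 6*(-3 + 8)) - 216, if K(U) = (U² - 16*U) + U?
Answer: -170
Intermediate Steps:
K(U) = U² - 15*U
(K(-4) - 6*(-3 + 8)) - 216 = (-4*(-15 - 4) - 6*(-3 + 8)) - 216 = (-4*(-19) - 6*5) - 216 = (76 - 30) - 216 = 46 - 216 = -170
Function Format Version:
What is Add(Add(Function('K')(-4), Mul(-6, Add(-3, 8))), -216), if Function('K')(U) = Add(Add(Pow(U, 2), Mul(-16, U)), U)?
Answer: -170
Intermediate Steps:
Function('K')(U) = Add(Pow(U, 2), Mul(-15, U))
Add(Add(Function('K')(-4), Mul(-6, Add(-3, 8))), -216) = Add(Add(Mul(-4, Add(-15, -4)), Mul(-6, Add(-3, 8))), -216) = Add(Add(Mul(-4, -19), Mul(-6, 5)), -216) = Add(Add(76, -30), -216) = Add(46, -216) = -170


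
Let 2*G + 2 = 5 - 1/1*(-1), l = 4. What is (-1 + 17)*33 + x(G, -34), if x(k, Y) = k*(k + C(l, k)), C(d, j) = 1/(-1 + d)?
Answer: 1598/3 ≈ 532.67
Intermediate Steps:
G = 2 (G = -1 + (5 - 1/1*(-1))/2 = -1 + (5 - 1*1*(-1))/2 = -1 + (5 - 1*(-1))/2 = -1 + (5 + 1)/2 = -1 + (½)*6 = -1 + 3 = 2)
x(k, Y) = k*(⅓ + k) (x(k, Y) = k*(k + 1/(-1 + 4)) = k*(k + 1/3) = k*(k + ⅓) = k*(⅓ + k))
(-1 + 17)*33 + x(G, -34) = (-1 + 17)*33 + 2*(⅓ + 2) = 16*33 + 2*(7/3) = 528 + 14/3 = 1598/3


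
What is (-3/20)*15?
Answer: -9/4 ≈ -2.2500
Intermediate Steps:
(-3/20)*15 = ((1/20)*(-3))*15 = -3/20*15 = -9/4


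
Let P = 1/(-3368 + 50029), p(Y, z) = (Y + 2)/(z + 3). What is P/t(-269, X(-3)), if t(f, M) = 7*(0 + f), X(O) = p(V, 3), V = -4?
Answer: -1/87862663 ≈ -1.1381e-8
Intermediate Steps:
p(Y, z) = (2 + Y)/(3 + z)
X(O) = -⅓ (X(O) = (2 - 4)/(3 + 3) = -2/6 = (⅙)*(-2) = -⅓)
t(f, M) = 7*f
P = 1/46661 ≈ 2.1431e-5
P/t(-269, X(-3)) = 1/(46661*((7*(-269)))) = (1/46661)/(-1883) = (1/46661)*(-1/1883) = -1/87862663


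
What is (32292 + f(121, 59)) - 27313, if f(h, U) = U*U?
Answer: 8460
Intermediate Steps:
f(h, U) = U²
(32292 + f(121, 59)) - 27313 = (32292 + 59²) - 27313 = (32292 + 3481) - 27313 = 35773 - 27313 = 8460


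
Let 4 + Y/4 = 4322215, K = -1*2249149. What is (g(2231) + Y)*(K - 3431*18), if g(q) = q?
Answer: -39958066255025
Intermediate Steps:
K = -2249149
Y = 17288844 (Y = -16 + 4*4322215 = -16 + 17288860 = 17288844)
(g(2231) + Y)*(K - 3431*18) = (2231 + 17288844)*(-2249149 - 3431*18) = 17291075*(-2249149 - 61758) = 17291075*(-2310907) = -39958066255025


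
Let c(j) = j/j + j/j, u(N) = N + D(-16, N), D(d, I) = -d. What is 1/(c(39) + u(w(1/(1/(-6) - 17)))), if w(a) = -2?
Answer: 1/16 ≈ 0.062500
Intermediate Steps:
u(N) = 16 + N (u(N) = N - 1*(-16) = N + 16 = 16 + N)
c(j) = 2 (c(j) = 1 + 1 = 2)
1/(c(39) + u(w(1/(1/(-6) - 17)))) = 1/(2 + (16 - 2)) = 1/(2 + 14) = 1/16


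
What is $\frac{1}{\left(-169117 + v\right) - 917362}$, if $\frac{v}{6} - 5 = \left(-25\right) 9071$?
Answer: $- \frac{1}{2447099} \approx -4.0865 \cdot 10^{-7}$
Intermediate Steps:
$v = -1360620$ ($v = 30 + 6 \left(\left(-25\right) 9071\right) = 30 + 6 \left(-226775\right) = 30 - 1360650 = -1360620$)
$\frac{1}{\left(-169117 + v\right) - 917362} = \frac{1}{\left(-169117 - 1360620\right) - 917362} = \frac{1}{-1529737 - 917362} = \frac{1}{-2447099} = - \frac{1}{2447099}$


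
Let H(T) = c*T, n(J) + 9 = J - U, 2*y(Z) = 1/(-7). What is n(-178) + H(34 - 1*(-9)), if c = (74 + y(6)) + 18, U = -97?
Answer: 54081/14 ≈ 3862.9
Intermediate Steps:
y(Z) = -1/14 (y(Z) = (½)/(-7) = (½)*(-⅐) = -1/14)
n(J) = 88 + J (n(J) = -9 + (J - 1*(-97)) = -9 + (J + 97) = -9 + (97 + J) = 88 + J)
c = 1287/14 (c = (74 - 1/14) + 18 = 1035/14 + 18 = 1287/14 ≈ 91.929)
H(T) = 1287*T/14
n(-178) + H(34 - 1*(-9)) = (88 - 178) + 1287*(34 - 1*(-9))/14 = -90 + 1287*(34 + 9)/14 = -90 + (1287/14)*43 = -90 + 55341/14 = 54081/14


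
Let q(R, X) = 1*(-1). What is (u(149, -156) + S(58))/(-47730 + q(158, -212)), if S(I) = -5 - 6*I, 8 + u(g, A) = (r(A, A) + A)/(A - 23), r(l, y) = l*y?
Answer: 88799/8543849 ≈ 0.010393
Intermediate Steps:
q(R, X) = -1
u(g, A) = -8 + (A + A²)/(-23 + A) (u(g, A) = -8 + (A*A + A)/(A - 23) = -8 + (A² + A)/(-23 + A) = -8 + (A + A²)/(-23 + A))
(u(149, -156) + S(58))/(-47730 + q(158, -212)) = ((184 + (-156)² - 7*(-156))/(-23 - 156) + (-5 - 6*58))/(-47730 - 1) = ((184 + 24336 + 1092)/(-179) + (-5 - 348))/(-47731) = (-1/179*25612 - 353)*(-1/47731) = (-25612/179 - 353)*(-1/47731) = -88799/179*(-1/47731) = 88799/8543849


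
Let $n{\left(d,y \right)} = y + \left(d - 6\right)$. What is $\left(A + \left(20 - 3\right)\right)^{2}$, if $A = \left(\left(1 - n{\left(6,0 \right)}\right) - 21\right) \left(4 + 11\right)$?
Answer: $80089$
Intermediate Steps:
$n{\left(d,y \right)} = -6 + d + y$ ($n{\left(d,y \right)} = y + \left(d - 6\right) = y + \left(-6 + d\right) = -6 + d + y$)
$A = -300$ ($A = \left(\left(1 - \left(-6 + 6 + 0\right)\right) - 21\right) \left(4 + 11\right) = \left(\left(1 - 0\right) - 21\right) 15 = \left(\left(1 + 0\right) - 21\right) 15 = \left(1 - 21\right) 15 = \left(-20\right) 15 = -300$)
$\left(A + \left(20 - 3\right)\right)^{2} = \left(-300 + \left(20 - 3\right)\right)^{2} = \left(-300 + 17\right)^{2} = \left(-283\right)^{2} = 80089$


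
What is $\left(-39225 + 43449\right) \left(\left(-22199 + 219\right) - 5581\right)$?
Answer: $-116417664$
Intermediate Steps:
$\left(-39225 + 43449\right) \left(\left(-22199 + 219\right) - 5581\right) = 4224 \left(-21980 - 5581\right) = 4224 \left(-27561\right) = -116417664$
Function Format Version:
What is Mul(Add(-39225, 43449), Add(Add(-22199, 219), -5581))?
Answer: -116417664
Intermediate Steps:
Mul(Add(-39225, 43449), Add(Add(-22199, 219), -5581)) = Mul(4224, Add(-21980, -5581)) = Mul(4224, -27561) = -116417664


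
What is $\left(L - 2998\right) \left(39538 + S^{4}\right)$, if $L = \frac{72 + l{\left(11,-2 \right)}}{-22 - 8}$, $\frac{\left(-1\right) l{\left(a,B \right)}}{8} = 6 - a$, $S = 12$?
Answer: $- \frac{2713897124}{15} \approx -1.8093 \cdot 10^{8}$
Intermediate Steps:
$l{\left(a,B \right)} = -48 + 8 a$ ($l{\left(a,B \right)} = - 8 \left(6 - a\right) = -48 + 8 a$)
$L = - \frac{56}{15}$ ($L = \frac{72 + \left(-48 + 8 \cdot 11\right)}{-22 - 8} = \frac{72 + \left(-48 + 88\right)}{-30} = - \frac{72 + 40}{30} = \left(- \frac{1}{30}\right) 112 = - \frac{56}{15} \approx -3.7333$)
$\left(L - 2998\right) \left(39538 + S^{4}\right) = \left(- \frac{56}{15} - 2998\right) \left(39538 + 12^{4}\right) = - \frac{45026 \left(39538 + 20736\right)}{15} = \left(- \frac{45026}{15}\right) 60274 = - \frac{2713897124}{15}$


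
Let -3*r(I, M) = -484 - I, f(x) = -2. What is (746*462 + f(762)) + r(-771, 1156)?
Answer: 1033663/3 ≈ 3.4455e+5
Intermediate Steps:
r(I, M) = 484/3 + I/3 (r(I, M) = -(-484 - I)/3 = 484/3 + I/3)
(746*462 + f(762)) + r(-771, 1156) = (746*462 - 2) + (484/3 + (⅓)*(-771)) = (344652 - 2) + (484/3 - 257) = 344650 - 287/3 = 1033663/3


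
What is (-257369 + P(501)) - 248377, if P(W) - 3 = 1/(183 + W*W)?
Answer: -127034549711/251184 ≈ -5.0574e+5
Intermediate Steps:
P(W) = 3 + 1/(183 + W²) (P(W) = 3 + 1/(183 + W*W) = 3 + 1/(183 + W²))
(-257369 + P(501)) - 248377 = (-257369 + (550 + 3*501²)/(183 + 501²)) - 248377 = (-257369 + (550 + 3*251001)/(183 + 251001)) - 248377 = (-257369 + (550 + 753003)/251184) - 248377 = (-257369 + (1/251184)*753553) - 248377 = (-257369 + 753553/251184) - 248377 = -64646221343/251184 - 248377 = -127034549711/251184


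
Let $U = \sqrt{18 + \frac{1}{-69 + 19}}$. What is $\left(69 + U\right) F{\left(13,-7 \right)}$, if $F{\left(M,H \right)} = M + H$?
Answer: $414 + \frac{3 \sqrt{1798}}{5} \approx 439.44$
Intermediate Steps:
$U = \frac{\sqrt{1798}}{10}$ ($U = \sqrt{18 + \frac{1}{-50}} = \sqrt{18 - \frac{1}{50}} = \sqrt{\frac{899}{50}} = \frac{\sqrt{1798}}{10} \approx 4.2403$)
$F{\left(M,H \right)} = H + M$
$\left(69 + U\right) F{\left(13,-7 \right)} = \left(69 + \frac{\sqrt{1798}}{10}\right) \left(-7 + 13\right) = \left(69 + \frac{\sqrt{1798}}{10}\right) 6 = 414 + \frac{3 \sqrt{1798}}{5}$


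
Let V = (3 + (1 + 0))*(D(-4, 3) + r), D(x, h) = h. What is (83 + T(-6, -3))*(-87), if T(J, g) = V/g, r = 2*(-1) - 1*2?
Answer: -7337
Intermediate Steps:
r = -4 (r = -2 - 2 = -4)
V = -4 (V = (3 + (1 + 0))*(3 - 4) = (3 + 1)*(-1) = 4*(-1) = -4)
T(J, g) = -4/g
(83 + T(-6, -3))*(-87) = (83 - 4/(-3))*(-87) = (83 - 4*(-⅓))*(-87) = (83 + 4/3)*(-87) = (253/3)*(-87) = -7337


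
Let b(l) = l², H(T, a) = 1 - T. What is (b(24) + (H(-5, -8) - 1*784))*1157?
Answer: -233714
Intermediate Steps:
(b(24) + (H(-5, -8) - 1*784))*1157 = (24² + ((1 - 1*(-5)) - 1*784))*1157 = (576 + ((1 + 5) - 784))*1157 = (576 + (6 - 784))*1157 = (576 - 778)*1157 = -202*1157 = -233714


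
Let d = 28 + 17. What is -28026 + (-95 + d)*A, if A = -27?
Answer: -26676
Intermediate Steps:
d = 45
-28026 + (-95 + d)*A = -28026 + (-95 + 45)*(-27) = -28026 - 50*(-27) = -28026 + 1350 = -26676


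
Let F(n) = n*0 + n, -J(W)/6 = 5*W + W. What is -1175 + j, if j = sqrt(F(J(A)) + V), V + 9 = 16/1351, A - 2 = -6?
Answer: -1175 + sqrt(246423751)/1351 ≈ -1163.4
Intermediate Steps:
A = -4 (A = 2 - 6 = -4)
J(W) = -36*W (J(W) = -6*(5*W + W) = -36*W)
F(n) = n (F(n) = 0 + n = n)
V = -12143/1351 (V = -9 + 16/1351 = -12143/1351 ≈ -8.9882)
j = sqrt(246423751)/1351 (j = sqrt(-36*(-4) - 12143/1351) = sqrt(144 - 12143/1351) = sqrt(182401/1351) = sqrt(246423751)/1351 ≈ 11.619)
-1175 + j = -1175 + sqrt(246423751)/1351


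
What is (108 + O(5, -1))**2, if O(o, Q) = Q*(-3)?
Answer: 12321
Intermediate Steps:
O(o, Q) = -3*Q
(108 + O(5, -1))**2 = (108 - 3*(-1))**2 = (108 + 3)**2 = 111**2 = 12321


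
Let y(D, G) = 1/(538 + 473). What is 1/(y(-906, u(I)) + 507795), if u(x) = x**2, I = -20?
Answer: 1011/513380746 ≈ 1.9693e-6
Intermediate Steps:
y(D, G) = 1/1011
1/(y(-906, u(I)) + 507795) = 1/(1/1011 + 507795) = 1/(513380746/1011) = 1011/513380746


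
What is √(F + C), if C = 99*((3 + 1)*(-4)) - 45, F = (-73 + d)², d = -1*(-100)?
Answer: 30*I ≈ 30.0*I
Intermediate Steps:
d = 100
F = 729 (F = (-73 + 100)² = 27² = 729)
C = -1629 (C = 99*(4*(-4)) - 45 = 99*(-16) - 45 = -1584 - 45 = -1629)
√(F + C) = √(729 - 1629) = √(-900) = 30*I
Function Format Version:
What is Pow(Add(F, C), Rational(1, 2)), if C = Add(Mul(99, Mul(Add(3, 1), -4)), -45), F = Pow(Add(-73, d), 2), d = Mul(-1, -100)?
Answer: Mul(30, I) ≈ Mul(30.000, I)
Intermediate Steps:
d = 100
F = 729 (F = Pow(Add(-73, 100), 2) = Pow(27, 2) = 729)
C = -1629 (C = Add(Mul(99, Mul(4, -4)), -45) = Add(Mul(99, -16), -45) = Add(-1584, -45) = -1629)
Pow(Add(F, C), Rational(1, 2)) = Pow(Add(729, -1629), Rational(1, 2)) = Pow(-900, Rational(1, 2)) = Mul(30, I)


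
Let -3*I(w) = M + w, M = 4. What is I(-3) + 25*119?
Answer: 8924/3 ≈ 2974.7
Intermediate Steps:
I(w) = -4/3 - w/3 (I(w) = -(4 + w)/3 = -4/3 - w/3)
I(-3) + 25*119 = (-4/3 - ⅓*(-3)) + 25*119 = (-4/3 + 1) + 2975 = -⅓ + 2975 = 8924/3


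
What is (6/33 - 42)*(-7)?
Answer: 3220/11 ≈ 292.73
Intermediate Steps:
(6/33 - 42)*(-7) = (6*(1/33) - 42)*(-7) = (2/11 - 42)*(-7) = -460/11*(-7) = 3220/11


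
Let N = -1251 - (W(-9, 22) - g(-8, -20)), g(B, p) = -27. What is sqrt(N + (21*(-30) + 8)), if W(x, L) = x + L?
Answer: I*sqrt(1913) ≈ 43.738*I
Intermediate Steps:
W(x, L) = L + x
N = -1291 (N = -1251 - ((22 - 9) - 1*(-27)) = -1251 - (13 + 27) = -1251 - 1*40 = -1251 - 40 = -1291)
sqrt(N + (21*(-30) + 8)) = sqrt(-1291 + (21*(-30) + 8)) = sqrt(-1291 + (-630 + 8)) = sqrt(-1291 - 622) = sqrt(-1913) = I*sqrt(1913)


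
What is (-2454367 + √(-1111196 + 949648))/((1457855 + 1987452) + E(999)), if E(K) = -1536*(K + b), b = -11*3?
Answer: -2454367/1961531 + 2*I*√40387/1961531 ≈ -1.2513 + 0.00020491*I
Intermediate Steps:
b = -33
E(K) = 50688 - 1536*K (E(K) = -1536*(K - 33) = -1536*(-33 + K) = 50688 - 1536*K)
(-2454367 + √(-1111196 + 949648))/((1457855 + 1987452) + E(999)) = (-2454367 + √(-1111196 + 949648))/((1457855 + 1987452) + (50688 - 1536*999)) = (-2454367 + √(-161548))/(3445307 + (50688 - 1534464)) = (-2454367 + 2*I*√40387)/(3445307 - 1483776) = (-2454367 + 2*I*√40387)/1961531 = (-2454367 + 2*I*√40387)*(1/1961531) = -2454367/1961531 + 2*I*√40387/1961531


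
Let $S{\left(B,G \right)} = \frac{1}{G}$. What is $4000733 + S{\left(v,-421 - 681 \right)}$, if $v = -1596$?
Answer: $\frac{4408807765}{1102} \approx 4.0007 \cdot 10^{6}$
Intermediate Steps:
$4000733 + S{\left(v,-421 - 681 \right)} = 4000733 + \frac{1}{-421 - 681} = 4000733 + \frac{1}{-1102} = 4000733 - \frac{1}{1102} = \frac{4408807765}{1102}$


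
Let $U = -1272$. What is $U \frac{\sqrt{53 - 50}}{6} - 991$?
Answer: $-991 - 212 \sqrt{3} \approx -1358.2$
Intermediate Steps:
$U \frac{\sqrt{53 - 50}}{6} - 991 = - 1272 \frac{\sqrt{53 - 50}}{6} - 991 = - 1272 \frac{\sqrt{3}}{6} - 991 = - 212 \sqrt{3} - 991 = -991 - 212 \sqrt{3}$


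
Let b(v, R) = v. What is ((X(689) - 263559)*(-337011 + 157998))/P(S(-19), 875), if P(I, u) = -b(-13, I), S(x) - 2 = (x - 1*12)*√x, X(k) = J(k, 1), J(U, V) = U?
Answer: 47057147310/13 ≈ 3.6198e+9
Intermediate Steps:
X(k) = k
S(x) = 2 + √x*(-12 + x) (S(x) = 2 + (x - 1*12)*√x = 2 + (x - 12)*√x = 2 + (-12 + x)*√x = 2 + √x*(-12 + x))
P(I, u) = 13 (P(I, u) = -1*(-13) = 13)
((X(689) - 263559)*(-337011 + 157998))/P(S(-19), 875) = ((689 - 263559)*(-337011 + 157998))/13 = -262870*(-179013)*(1/13) = 47057147310*(1/13) = 47057147310/13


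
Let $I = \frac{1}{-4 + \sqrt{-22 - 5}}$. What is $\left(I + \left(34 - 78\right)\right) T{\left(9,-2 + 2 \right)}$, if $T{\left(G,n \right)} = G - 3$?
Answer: $- \frac{11376}{43} - \frac{18 i \sqrt{3}}{43} \approx -264.56 - 0.72504 i$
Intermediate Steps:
$T{\left(G,n \right)} = -3 + G$ ($T{\left(G,n \right)} = G - 3 = -3 + G$)
$I = \frac{1}{-4 + 3 i \sqrt{3}}$ ($I = \frac{1}{-4 + \sqrt{-27}} = \frac{1}{-4 + 3 i \sqrt{3}} \approx -0.093023 - 0.12084 i$)
$\left(I + \left(34 - 78\right)\right) T{\left(9,-2 + 2 \right)} = \left(\left(- \frac{4}{43} - \frac{3 i \sqrt{3}}{43}\right) + \left(34 - 78\right)\right) \left(-3 + 9\right) = \left(\left(- \frac{4}{43} - \frac{3 i \sqrt{3}}{43}\right) - 44\right) 6 = \left(- \frac{1896}{43} - \frac{3 i \sqrt{3}}{43}\right) 6 = - \frac{11376}{43} - \frac{18 i \sqrt{3}}{43}$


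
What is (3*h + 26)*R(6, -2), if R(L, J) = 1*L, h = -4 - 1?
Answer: 66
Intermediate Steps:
h = -5
R(L, J) = L
(3*h + 26)*R(6, -2) = (3*(-5) + 26)*6 = (-15 + 26)*6 = 11*6 = 66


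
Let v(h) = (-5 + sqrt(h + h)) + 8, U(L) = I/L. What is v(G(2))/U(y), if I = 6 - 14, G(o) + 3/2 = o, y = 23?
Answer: -23/2 ≈ -11.500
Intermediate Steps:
G(o) = -3/2 + o
I = -8
U(L) = -8/L
v(h) = 3 + sqrt(2)*sqrt(h) (v(h) = (-5 + sqrt(2*h)) + 8 = (-5 + sqrt(2)*sqrt(h)) + 8 = 3 + sqrt(2)*sqrt(h))
v(G(2))/U(y) = (3 + sqrt(2)*sqrt(-3/2 + 2))/((-8/23)) = (3 + sqrt(2)*sqrt(1/2))/((-8*1/23)) = (3 + sqrt(2)*(sqrt(2)/2))/(-8/23) = (3 + 1)*(-23/8) = 4*(-23/8) = -23/2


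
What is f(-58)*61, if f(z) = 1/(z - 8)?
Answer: -61/66 ≈ -0.92424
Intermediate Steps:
f(z) = 1/(-8 + z)
f(-58)*61 = 61/(-8 - 58) = 61/(-66) = -1/66*61 = -61/66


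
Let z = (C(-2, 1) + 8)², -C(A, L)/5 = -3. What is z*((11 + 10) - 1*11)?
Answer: 5290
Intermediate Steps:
C(A, L) = 15 (C(A, L) = -5*(-3) = 15)
z = 529 (z = (15 + 8)² = 23² = 529)
z*((11 + 10) - 1*11) = 529*((11 + 10) - 1*11) = 529*(21 - 11) = 529*10 = 5290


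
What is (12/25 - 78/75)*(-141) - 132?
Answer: -1326/25 ≈ -53.040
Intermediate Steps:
(12/25 - 78/75)*(-141) - 132 = (12*(1/25) - 78*1/75)*(-141) - 132 = (12/25 - 26/25)*(-141) - 132 = -14/25*(-141) - 132 = 1974/25 - 132 = -1326/25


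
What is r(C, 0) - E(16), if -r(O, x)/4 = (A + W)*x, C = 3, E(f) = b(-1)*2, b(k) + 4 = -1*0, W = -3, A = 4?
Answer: 8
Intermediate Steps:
b(k) = -4 (b(k) = -4 - 1*0 = -4 + 0 = -4)
E(f) = -8 (E(f) = -4*2 = -8)
r(O, x) = -4*x (r(O, x) = -4*(4 - 3)*x = -4*x)
r(C, 0) - E(16) = -4*0 - 1*(-8) = 0 + 8 = 8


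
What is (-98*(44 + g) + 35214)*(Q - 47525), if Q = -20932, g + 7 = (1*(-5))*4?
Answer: -2296595436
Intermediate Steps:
g = -27 (g = -7 + (1*(-5))*4 = -7 - 5*4 = -7 - 20 = -27)
(-98*(44 + g) + 35214)*(Q - 47525) = (-98*(44 - 27) + 35214)*(-20932 - 47525) = (-98*17 + 35214)*(-68457) = (-1666 + 35214)*(-68457) = 33548*(-68457) = -2296595436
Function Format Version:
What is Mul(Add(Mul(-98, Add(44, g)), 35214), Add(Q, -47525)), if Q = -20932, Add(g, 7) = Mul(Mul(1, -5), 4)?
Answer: -2296595436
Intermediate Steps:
g = -27 (g = Add(-7, Mul(Mul(1, -5), 4)) = Add(-7, Mul(-5, 4)) = Add(-7, -20) = -27)
Mul(Add(Mul(-98, Add(44, g)), 35214), Add(Q, -47525)) = Mul(Add(Mul(-98, Add(44, -27)), 35214), Add(-20932, -47525)) = Mul(Add(Mul(-98, 17), 35214), -68457) = Mul(Add(-1666, 35214), -68457) = Mul(33548, -68457) = -2296595436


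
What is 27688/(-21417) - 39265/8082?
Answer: -354904307/57697398 ≈ -6.1511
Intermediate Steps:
27688/(-21417) - 39265/8082 = 27688*(-1/21417) - 39265*1/8082 = -27688/21417 - 39265/8082 = -354904307/57697398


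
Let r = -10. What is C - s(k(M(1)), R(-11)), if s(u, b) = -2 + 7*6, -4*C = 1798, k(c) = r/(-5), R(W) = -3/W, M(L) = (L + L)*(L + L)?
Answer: -979/2 ≈ -489.50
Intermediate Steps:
M(L) = 4*L² (M(L) = (2*L)*(2*L) = 4*L²)
k(c) = 2 (k(c) = -10/(-5) = -10*(-⅕) = 2)
C = -899/2 (C = -¼*1798 = -899/2 ≈ -449.50)
s(u, b) = 40 (s(u, b) = -2 + 42 = 40)
C - s(k(M(1)), R(-11)) = -899/2 - 1*40 = -899/2 - 40 = -979/2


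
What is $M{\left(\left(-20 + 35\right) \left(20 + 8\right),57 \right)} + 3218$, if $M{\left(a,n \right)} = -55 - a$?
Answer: $2743$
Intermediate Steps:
$M{\left(\left(-20 + 35\right) \left(20 + 8\right),57 \right)} + 3218 = \left(-55 - \left(-20 + 35\right) \left(20 + 8\right)\right) + 3218 = \left(-55 - 15 \cdot 28\right) + 3218 = \left(-55 - 420\right) + 3218 = -475 + 3218 = 2743$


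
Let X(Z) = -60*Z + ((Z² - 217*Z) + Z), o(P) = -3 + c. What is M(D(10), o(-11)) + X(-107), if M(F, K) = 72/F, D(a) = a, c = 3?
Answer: 204941/5 ≈ 40988.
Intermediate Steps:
o(P) = 0 (o(P) = -3 + 3 = 0)
X(Z) = Z² - 276*Z (X(Z) = -60*Z + (Z² - 216*Z) = Z² - 276*Z)
M(D(10), o(-11)) + X(-107) = 72/10 - 107*(-276 - 107) = 72*(⅒) - 107*(-383) = 36/5 + 40981 = 204941/5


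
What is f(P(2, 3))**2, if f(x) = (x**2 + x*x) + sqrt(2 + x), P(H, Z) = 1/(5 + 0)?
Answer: 1379/625 + 4*sqrt(55)/125 ≈ 2.4437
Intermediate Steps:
P(H, Z) = 1/5
f(x) = sqrt(2 + x) + 2*x**2 (f(x) = (x**2 + x**2) + sqrt(2 + x) = 2*x**2 + sqrt(2 + x) = sqrt(2 + x) + 2*x**2)
f(P(2, 3))**2 = (sqrt(2 + 1/5) + 2*(1/5)**2)**2 = (sqrt(11/5) + 2*(1/25))**2 = (sqrt(55)/5 + 2/25)**2 = (2/25 + sqrt(55)/5)**2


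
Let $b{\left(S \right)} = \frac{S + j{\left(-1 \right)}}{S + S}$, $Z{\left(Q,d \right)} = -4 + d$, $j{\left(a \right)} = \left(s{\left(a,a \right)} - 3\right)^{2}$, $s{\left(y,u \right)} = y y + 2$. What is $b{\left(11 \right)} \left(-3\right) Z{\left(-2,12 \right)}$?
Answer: $-12$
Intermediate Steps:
$s{\left(y,u \right)} = 2 + y^{2}$ ($s{\left(y,u \right)} = y^{2} + 2 = 2 + y^{2}$)
$j{\left(a \right)} = \left(-1 + a^{2}\right)^{2}$ ($j{\left(a \right)} = \left(\left(2 + a^{2}\right) - 3\right)^{2} = \left(-1 + a^{2}\right)^{2}$)
$b{\left(S \right)} = \frac{1}{2}$ ($b{\left(S \right)} = \frac{S + \left(-1 + \left(-1\right)^{2}\right)^{2}}{S + S} = \frac{S + \left(-1 + 1\right)^{2}}{2 S} = \left(S + 0^{2}\right) \frac{1}{2 S} = \left(S + 0\right) \frac{1}{2 S} = S \frac{1}{2 S} = \frac{1}{2}$)
$b{\left(11 \right)} \left(-3\right) Z{\left(-2,12 \right)} = \frac{1}{2} \left(-3\right) \left(-4 + 12\right) = \left(- \frac{3}{2}\right) 8 = -12$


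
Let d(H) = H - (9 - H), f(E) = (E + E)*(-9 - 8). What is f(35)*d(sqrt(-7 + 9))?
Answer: 10710 - 2380*sqrt(2) ≈ 7344.2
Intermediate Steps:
f(E) = -34*E (f(E) = (2*E)*(-17) = -34*E)
d(H) = -9 + 2*H (d(H) = H + (-9 + H) = -9 + 2*H)
f(35)*d(sqrt(-7 + 9)) = (-34*35)*(-9 + 2*sqrt(-7 + 9)) = -1190*(-9 + 2*sqrt(2)) = 10710 - 2380*sqrt(2)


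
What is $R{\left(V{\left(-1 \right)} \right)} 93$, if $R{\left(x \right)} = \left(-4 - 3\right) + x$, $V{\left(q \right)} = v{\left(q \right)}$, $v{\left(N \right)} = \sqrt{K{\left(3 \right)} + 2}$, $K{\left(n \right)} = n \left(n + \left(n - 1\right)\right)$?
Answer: $-651 + 93 \sqrt{17} \approx -267.55$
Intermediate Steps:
$K{\left(n \right)} = n \left(-1 + 2 n\right)$ ($K{\left(n \right)} = n \left(n + \left(-1 + n\right)\right) = n \left(-1 + 2 n\right)$)
$v{\left(N \right)} = \sqrt{17}$ ($v{\left(N \right)} = \sqrt{3 \left(-1 + 2 \cdot 3\right) + 2} = \sqrt{3 \left(-1 + 6\right) + 2} = \sqrt{3 \cdot 5 + 2} = \sqrt{15 + 2} = \sqrt{17}$)
$V{\left(q \right)} = \sqrt{17}$
$R{\left(x \right)} = -7 + x$
$R{\left(V{\left(-1 \right)} \right)} 93 = \left(-7 + \sqrt{17}\right) 93 = -651 + 93 \sqrt{17}$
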